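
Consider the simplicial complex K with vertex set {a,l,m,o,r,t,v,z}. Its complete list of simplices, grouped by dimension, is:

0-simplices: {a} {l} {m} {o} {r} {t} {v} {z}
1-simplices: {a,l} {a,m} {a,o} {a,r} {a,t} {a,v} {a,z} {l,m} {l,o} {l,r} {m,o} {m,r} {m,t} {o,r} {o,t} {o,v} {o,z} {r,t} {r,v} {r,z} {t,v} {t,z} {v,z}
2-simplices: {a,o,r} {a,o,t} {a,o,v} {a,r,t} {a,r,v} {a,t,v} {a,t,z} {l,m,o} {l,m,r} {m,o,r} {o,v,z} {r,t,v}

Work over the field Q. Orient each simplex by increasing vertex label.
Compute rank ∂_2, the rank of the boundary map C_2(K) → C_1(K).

rank∂_2=11

n_0=8 n_1=23 n_2=12  [Q]
∂1: piv[al,am,ao,ar,at,av,az] rk=7  ker:lm,lo,lr,mo,mr,mt,or,ot,ov,oz,rt,rv,rz,tv,tz,vz
∂2: piv[aor,aot,aov,art,arv,atv,atz,lmo,lmr,mor,ovz] rk=11  ker:rtv
rk∂_2=11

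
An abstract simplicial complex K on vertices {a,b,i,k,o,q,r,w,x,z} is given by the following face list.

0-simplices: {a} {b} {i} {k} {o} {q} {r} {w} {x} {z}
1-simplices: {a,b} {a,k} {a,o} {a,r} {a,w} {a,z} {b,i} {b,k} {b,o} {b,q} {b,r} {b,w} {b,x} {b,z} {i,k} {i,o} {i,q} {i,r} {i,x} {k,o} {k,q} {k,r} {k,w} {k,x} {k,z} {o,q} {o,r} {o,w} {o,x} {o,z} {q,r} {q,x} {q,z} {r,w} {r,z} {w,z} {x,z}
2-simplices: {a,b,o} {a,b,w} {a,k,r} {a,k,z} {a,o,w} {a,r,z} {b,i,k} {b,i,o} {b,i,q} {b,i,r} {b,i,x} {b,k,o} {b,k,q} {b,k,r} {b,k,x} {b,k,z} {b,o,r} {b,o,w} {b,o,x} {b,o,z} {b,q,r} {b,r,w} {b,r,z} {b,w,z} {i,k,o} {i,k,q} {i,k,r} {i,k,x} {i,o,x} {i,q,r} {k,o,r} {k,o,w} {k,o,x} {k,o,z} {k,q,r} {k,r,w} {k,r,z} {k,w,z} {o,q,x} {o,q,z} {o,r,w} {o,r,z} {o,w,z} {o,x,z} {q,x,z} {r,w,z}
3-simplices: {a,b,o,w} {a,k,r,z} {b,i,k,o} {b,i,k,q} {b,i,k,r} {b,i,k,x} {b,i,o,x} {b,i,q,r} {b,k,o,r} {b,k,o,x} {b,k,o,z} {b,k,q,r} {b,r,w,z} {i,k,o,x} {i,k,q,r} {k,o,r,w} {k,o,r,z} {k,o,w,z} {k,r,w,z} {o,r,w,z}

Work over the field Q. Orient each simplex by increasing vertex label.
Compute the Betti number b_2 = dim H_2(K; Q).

n_0=10 n_1=37 n_2=46 n_3=20  [Q]
∂1: piv[ab,ak,ao,ar,aw,az,bi,bq,bx] rk=9  ker:bk,bo,br,bw,bz,ik,io,iq,ir,ix,ko,kq,kr,kw,kx,kz,oq,or,ow,ox,oz,qr,qx,qz,rw,rz,wz,xz
∂2: piv[abo,abw,akr,akz,aow,arz,bik,bio,biq,bir,bix,bko,bkq,bkr,bkx,bkz,bor,box,boz,bqr,brw,bwz,kow,oqx,oqz,oxz] rk=26  ker:bow,brz,iko,ikq,ikr,ikx,iox,iqr,kor,kox,koz,kqr,krw,krz,kwz,orw,orz,owz,qxz,rwz
∂3: piv[abow,akrz,biko,bikq,bikr,bikx,biox,biqr,bkor,bkox,bkoz,bkqr,brwz,korw,korz,kowz,krwz] rk=17  ker:ikox,ikqr,orwz
b_2=(46−26)−17=3

b_2=3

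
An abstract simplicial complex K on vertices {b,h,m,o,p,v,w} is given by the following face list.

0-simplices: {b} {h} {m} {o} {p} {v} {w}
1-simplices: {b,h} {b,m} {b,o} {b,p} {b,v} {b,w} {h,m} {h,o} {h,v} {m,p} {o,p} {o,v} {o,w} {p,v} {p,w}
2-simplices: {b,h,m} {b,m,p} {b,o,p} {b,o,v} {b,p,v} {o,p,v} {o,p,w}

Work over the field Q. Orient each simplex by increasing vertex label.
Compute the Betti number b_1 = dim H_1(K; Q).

n_0=7 n_1=15 n_2=7  [Q]
∂1: piv[bh,bm,bo,bp,bv,bw] rk=6  ker:hm,ho,hv,mp,op,ov,ow,pv,pw
∂2: piv[bhm,bmp,bop,bov,bpv,opw] rk=6  ker:opv
b_1=(15−6)−6=3

b_1=3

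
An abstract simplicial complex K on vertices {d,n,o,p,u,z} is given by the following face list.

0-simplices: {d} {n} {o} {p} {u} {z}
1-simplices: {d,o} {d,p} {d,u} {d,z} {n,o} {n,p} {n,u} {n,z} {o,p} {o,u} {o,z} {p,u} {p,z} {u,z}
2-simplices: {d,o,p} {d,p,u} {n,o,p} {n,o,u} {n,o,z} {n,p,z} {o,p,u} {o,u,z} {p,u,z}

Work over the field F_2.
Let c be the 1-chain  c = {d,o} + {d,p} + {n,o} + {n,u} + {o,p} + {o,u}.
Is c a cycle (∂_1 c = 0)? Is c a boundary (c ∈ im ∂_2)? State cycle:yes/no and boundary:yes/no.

cycle:yes boundary:yes

n_0=6 n_1=14 n_2=9  [Z2]
∂1: piv[do,dp,du,dz,no] rk=5  ker:np,nu,nz,op,ou,oz,pu,pz,uz
∂2: piv[dop,dpu,nop,nou,noz,npz,opu,ouz] rk=8  ker:puz
∂1c = 0
c vs im∂2: reduces to 0 ⇒ boundary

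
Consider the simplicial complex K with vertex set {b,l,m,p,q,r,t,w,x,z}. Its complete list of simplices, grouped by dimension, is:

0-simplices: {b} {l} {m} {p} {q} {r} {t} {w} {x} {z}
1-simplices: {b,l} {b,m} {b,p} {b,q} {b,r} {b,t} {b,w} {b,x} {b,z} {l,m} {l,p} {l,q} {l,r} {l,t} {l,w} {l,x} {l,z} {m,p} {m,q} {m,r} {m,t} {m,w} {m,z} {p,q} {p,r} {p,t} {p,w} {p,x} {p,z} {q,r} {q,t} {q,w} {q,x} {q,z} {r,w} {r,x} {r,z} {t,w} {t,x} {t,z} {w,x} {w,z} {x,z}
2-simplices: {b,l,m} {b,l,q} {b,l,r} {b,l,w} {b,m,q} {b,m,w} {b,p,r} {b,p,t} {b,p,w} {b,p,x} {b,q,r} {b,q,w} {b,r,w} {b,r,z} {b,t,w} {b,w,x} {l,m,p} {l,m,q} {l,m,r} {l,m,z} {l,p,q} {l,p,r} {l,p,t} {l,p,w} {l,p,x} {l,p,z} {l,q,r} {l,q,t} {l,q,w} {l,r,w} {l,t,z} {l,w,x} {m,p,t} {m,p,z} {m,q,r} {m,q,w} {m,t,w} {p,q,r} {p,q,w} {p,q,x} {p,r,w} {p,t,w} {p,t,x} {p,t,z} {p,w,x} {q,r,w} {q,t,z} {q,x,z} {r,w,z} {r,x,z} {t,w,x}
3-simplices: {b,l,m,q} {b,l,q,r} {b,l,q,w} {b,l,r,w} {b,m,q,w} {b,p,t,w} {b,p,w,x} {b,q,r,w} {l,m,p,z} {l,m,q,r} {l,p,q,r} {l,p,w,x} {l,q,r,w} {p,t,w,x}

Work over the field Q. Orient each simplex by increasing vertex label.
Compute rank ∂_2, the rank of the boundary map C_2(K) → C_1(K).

rank∂_2=33

n_0=10 n_1=43 n_2=51 n_3=14  [Q]
∂1: piv[bl,bm,bp,bq,br,bt,bw,bx,bz] rk=9  ker:lm,lp,lq,lr,lt,lw,lx,lz,mp,mq,mr,mt,mw,mz,pq,pr,pt,pw,px,pz,qr,qt,qw,qx,qz,rw,rx,rz,tw,tx,tz,wx,wz,xz
∂2: piv[blm,blq,blr,blw,bmq,bmw,bpr,bpt,bpw,bpx,bqr,bqw,brw,brz,btw,bwx,lmp,lmr,lmz,lpq,lpr,lpt,lpx,lpz,lqt,ltz,mpt,pqx,ptx,qtz,qxz,rwz,rxz] rk=33  ker:lmq,lpw,lqr,lqw,lrw,lwx,mpz,mqr,mqw,mtw,pqr,pqw,prw,ptw,ptz,pwx,qrw,twx
∂3: piv[blmq,blqr,blqw,blrw,bmqw,bptw,bpwx,bqrw,lmpz,lmqr,lpqr,lpwx,ptwx] rk=13  ker:lqrw
rk∂_2=33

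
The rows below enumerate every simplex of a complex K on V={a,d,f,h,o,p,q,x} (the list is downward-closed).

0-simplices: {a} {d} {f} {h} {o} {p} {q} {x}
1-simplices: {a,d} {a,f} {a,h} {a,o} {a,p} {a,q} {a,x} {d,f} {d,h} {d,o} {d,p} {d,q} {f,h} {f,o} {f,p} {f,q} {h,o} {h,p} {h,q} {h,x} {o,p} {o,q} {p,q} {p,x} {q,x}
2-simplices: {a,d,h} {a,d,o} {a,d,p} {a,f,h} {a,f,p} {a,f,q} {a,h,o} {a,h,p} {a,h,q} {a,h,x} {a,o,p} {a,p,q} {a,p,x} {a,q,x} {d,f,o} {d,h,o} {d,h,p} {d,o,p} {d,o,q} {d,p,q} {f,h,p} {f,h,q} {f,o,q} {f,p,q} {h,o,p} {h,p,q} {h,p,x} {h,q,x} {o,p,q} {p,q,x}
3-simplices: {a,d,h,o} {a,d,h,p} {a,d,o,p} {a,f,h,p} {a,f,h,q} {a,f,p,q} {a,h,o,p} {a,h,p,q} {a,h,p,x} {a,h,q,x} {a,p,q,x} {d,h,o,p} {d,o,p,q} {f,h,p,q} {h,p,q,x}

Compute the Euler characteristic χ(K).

n_0=8 n_1=25 n_2=30 n_3=15
χ=+8−25+30−15=-2

χ(K)=-2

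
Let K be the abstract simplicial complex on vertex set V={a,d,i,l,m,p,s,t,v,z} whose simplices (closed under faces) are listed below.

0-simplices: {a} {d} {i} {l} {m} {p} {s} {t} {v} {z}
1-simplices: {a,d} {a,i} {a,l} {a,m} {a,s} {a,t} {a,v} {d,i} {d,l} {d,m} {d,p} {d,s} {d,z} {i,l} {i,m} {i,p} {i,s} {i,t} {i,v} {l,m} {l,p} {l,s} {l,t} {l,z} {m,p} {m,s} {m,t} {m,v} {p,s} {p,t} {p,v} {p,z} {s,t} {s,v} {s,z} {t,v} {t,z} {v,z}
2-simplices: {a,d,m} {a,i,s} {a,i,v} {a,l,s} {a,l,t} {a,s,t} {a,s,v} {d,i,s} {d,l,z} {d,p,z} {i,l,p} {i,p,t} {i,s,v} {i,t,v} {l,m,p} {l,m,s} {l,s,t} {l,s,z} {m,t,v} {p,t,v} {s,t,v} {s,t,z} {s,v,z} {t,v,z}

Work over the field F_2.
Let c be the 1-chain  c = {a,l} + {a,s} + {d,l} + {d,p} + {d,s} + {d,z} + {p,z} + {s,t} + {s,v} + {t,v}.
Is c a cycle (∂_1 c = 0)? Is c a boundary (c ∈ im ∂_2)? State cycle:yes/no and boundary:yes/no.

n_0=10 n_1=38 n_2=24  [Z2]
∂1: piv[ad,ai,al,am,as,at,av,dp,dz] rk=9  ker:di,dl,dm,ds,il,im,ip,is,it,iv,lm,lp,ls,lt,lz,mp,ms,mt,mv,ps,pt,pv,pz,st,sv,sz,tv,tz,vz
∂2: piv[adm,ais,aiv,als,alt,ast,asv,dis,dlz,dpz,ilp,ipt,itv,lmp,lms,lsz,mtv,ptv,stv,stz,svz] rk=21  ker:isv,lst,tvz
∂1c = 0
c vs im∂2: residual ≠ 0 ⇒ not boundary

cycle:yes boundary:no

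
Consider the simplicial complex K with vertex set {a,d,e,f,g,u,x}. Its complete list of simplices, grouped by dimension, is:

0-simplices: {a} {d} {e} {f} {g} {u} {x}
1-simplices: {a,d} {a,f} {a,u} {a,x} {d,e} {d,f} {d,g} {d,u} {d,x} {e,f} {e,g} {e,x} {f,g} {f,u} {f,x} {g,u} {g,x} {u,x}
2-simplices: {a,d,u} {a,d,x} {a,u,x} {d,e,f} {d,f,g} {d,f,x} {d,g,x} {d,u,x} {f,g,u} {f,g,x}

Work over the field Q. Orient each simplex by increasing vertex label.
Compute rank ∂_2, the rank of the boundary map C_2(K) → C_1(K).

rank∂_2=8

n_0=7 n_1=18 n_2=10  [Q]
∂1: piv[ad,af,au,ax,de,dg] rk=6  ker:df,du,dx,ef,eg,ex,fg,fu,fx,gu,gx,ux
∂2: piv[adu,adx,aux,def,dfg,dfx,dgx,fgu] rk=8  ker:dux,fgx
rk∂_2=8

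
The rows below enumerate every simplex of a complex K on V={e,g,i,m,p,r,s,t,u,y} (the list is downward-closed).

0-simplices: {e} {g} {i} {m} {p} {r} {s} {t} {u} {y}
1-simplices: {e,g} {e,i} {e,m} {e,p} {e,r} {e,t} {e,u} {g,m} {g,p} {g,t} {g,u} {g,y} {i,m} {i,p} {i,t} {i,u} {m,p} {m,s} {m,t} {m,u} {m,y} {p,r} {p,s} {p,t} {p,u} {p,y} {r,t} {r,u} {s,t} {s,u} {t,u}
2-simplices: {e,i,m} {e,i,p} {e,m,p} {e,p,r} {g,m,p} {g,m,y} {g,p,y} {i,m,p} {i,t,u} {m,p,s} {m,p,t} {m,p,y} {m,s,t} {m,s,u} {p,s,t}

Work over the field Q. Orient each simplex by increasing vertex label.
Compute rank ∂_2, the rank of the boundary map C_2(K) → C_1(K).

rank∂_2=12

n_0=10 n_1=31 n_2=15  [Q]
∂1: piv[eg,ei,em,ep,er,et,eu,gy,ms] rk=9  ker:gm,gp,gt,gu,im,ip,it,iu,mp,mt,mu,my,pr,ps,pt,pu,py,rt,ru,st,su,tu
∂2: piv[eim,eip,emp,epr,gmp,gmy,gpy,itu,mps,mpt,mst,msu] rk=12  ker:imp,mpy,pst
rk∂_2=12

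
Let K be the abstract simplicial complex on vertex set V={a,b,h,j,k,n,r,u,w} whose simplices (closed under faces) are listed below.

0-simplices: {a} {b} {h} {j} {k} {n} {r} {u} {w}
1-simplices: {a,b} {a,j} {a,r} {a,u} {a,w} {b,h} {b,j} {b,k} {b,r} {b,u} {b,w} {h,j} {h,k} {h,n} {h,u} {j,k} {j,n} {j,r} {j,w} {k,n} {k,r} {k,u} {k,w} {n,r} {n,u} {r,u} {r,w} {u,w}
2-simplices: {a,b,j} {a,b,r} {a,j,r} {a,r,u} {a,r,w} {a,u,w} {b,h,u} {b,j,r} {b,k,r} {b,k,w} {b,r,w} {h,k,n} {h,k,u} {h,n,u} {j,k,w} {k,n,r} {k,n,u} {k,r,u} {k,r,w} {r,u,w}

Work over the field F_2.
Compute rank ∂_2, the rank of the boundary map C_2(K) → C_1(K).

rank∂_2=16

n_0=9 n_1=28 n_2=20  [Z2]
∂1: piv[ab,aj,ar,au,aw,bh,bk,hn] rk=8  ker:bj,br,bu,bw,hj,hk,hu,jk,jn,jr,jw,kn,kr,ku,kw,nr,nu,ru,rw,uw
∂2: piv[abj,abr,ajr,aru,arw,auw,bhu,bkr,bkw,brw,hkn,hku,hnu,jkw,knr,kru] rk=16  ker:bjr,knu,krw,ruw
rk∂_2=16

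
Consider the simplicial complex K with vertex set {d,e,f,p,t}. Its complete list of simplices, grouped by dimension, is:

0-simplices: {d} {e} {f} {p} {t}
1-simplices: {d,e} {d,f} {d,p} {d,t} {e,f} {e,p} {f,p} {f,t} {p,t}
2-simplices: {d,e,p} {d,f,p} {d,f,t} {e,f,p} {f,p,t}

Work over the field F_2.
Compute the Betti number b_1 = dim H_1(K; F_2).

n_0=5 n_1=9 n_2=5  [Z2]
∂1: piv[de,df,dp,dt] rk=4  ker:ef,ep,fp,ft,pt
∂2: piv[dep,dfp,dft,efp,fpt] rk=5
b_1=(9−4)−5=0

b_1=0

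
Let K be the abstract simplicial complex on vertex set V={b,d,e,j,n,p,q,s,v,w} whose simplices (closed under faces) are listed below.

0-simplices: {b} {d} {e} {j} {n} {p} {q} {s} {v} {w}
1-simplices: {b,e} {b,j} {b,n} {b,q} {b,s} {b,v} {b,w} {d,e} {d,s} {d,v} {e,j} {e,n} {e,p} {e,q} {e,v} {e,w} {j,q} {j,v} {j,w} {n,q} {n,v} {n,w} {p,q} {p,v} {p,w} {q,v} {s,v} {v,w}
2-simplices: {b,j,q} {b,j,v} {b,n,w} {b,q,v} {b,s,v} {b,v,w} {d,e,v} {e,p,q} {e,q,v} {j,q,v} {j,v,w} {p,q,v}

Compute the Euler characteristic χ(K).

χ(K)=-6

n_0=10 n_1=28 n_2=12
χ=+10−28+12=-6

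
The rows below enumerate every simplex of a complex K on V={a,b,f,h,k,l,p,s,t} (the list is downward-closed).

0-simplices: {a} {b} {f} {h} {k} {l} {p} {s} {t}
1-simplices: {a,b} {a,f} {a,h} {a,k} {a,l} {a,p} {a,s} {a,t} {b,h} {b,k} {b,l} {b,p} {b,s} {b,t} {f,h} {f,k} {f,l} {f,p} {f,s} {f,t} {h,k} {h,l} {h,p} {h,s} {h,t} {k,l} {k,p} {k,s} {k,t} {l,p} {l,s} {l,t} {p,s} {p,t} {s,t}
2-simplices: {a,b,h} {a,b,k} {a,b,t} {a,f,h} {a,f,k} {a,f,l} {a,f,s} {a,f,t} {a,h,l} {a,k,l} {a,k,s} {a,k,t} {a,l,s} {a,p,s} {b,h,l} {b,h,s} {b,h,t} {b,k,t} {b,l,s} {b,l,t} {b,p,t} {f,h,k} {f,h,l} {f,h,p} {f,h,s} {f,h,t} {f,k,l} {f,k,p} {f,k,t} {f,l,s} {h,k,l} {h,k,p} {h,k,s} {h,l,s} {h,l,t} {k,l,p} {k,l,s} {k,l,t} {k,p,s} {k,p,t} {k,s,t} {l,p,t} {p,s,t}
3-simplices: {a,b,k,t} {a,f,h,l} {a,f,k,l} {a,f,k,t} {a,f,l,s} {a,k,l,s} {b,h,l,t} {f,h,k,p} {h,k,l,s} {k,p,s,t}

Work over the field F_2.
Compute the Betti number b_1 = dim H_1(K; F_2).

b_1=0

n_0=9 n_1=35 n_2=43 n_3=10  [Z2]
∂1: piv[ab,af,ah,ak,al,ap,as,at] rk=8  ker:bh,bk,bl,bp,bs,bt,fh,fk,fl,fp,fs,ft,hk,hl,hp,hs,ht,kl,kp,ks,kt,lp,ls,lt,ps,pt,st
∂2: piv[abh,abk,abt,afh,afk,afl,afs,aft,ahl,akl,aks,akt,als,aps,bhl,bhs,bht,bls,blt,bpt,fhk,fhp,fkp,klp,kps,kpt,kst] rk=27  ker:bkt,fhl,fhs,fht,fkl,fkt,fls,hkl,hkp,hks,hls,hlt,kls,klt,lpt,pst
∂3: piv[abkt,afhl,afkl,afkt,afls,akls,bhlt,fhkp,hkls,kpst] rk=10
b_1=(35−8)−27=0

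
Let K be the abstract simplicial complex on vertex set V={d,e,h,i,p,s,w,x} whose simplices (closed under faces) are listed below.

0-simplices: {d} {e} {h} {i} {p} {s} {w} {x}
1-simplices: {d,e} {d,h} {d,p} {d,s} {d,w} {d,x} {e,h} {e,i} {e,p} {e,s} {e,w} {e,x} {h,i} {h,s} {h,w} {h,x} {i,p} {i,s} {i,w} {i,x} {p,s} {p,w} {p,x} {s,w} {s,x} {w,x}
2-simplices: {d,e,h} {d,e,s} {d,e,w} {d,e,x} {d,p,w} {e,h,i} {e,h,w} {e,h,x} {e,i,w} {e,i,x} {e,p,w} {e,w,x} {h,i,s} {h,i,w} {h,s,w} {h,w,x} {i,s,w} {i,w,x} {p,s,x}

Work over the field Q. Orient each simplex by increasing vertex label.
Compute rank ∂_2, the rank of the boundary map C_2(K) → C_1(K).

rank∂_2=15

n_0=8 n_1=26 n_2=19  [Q]
∂1: piv[de,dh,dp,ds,dw,dx,ei] rk=7  ker:eh,ep,es,ew,ex,hi,hs,hw,hx,ip,is,iw,ix,ps,pw,px,sw,sx,wx
∂2: piv[deh,des,dew,dex,dpw,ehi,ehw,ehx,eiw,eix,epw,ewx,his,hsw,psx] rk=15  ker:hiw,hwx,isw,iwx
rk∂_2=15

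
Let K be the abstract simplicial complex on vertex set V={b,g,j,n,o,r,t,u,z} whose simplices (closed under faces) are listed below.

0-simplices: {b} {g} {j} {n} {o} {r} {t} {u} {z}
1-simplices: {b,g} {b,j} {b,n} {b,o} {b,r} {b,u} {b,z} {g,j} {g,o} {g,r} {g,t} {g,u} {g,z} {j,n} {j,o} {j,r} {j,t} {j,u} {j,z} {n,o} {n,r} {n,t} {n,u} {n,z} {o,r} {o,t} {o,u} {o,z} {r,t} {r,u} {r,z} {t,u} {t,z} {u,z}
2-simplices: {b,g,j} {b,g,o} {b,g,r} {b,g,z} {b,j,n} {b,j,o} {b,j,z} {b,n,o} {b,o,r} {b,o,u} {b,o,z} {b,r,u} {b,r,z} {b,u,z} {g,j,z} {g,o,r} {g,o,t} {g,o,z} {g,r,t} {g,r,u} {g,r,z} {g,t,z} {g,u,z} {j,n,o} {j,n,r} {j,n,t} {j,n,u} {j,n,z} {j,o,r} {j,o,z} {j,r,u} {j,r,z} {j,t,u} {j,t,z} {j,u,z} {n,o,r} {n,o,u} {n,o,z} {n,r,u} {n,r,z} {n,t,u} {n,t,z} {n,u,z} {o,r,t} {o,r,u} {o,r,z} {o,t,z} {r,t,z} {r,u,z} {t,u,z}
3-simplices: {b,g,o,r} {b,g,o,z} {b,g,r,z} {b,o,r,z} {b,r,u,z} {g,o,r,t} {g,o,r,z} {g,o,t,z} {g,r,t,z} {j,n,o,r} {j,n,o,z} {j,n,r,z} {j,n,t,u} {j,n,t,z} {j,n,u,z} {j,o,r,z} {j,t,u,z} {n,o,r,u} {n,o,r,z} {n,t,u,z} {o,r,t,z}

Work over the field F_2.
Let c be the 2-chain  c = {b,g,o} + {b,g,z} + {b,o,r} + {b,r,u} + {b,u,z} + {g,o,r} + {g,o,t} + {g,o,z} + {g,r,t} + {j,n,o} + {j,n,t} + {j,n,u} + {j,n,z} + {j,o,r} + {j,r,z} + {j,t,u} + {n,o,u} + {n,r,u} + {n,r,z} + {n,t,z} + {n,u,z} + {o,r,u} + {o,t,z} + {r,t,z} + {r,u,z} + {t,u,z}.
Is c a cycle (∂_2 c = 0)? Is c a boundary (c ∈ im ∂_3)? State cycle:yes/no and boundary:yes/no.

n_0=9 n_1=34 n_2=50 n_3=21  [Z2]
∂1: piv[bg,bj,bn,bo,br,bu,bz,gt] rk=8  ker:gj,go,gr,gu,gz,jn,jo,jr,jt,ju,jz,no,nr,nt,nu,nz,or,ot,ou,oz,rt,ru,rz,tu,tz,uz
∂2: piv[bgj,bgo,bgr,bgz,bjn,bjo,bjz,bno,bor,bou,boz,bru,brz,buz,got,grt,gru,gtz,jnr,jnt,jnu,jnz,jor,jru,jtu,jtz] rk=26  ker:gjz,gor,goz,grz,guz,jno,joz,jrz,juz,nor,nou,noz,nru,nrz,ntu,ntz,nuz,ort,oru,orz,otz,rtz,ruz,tuz
∂3: piv[bgor,bgoz,bgrz,borz,bruz,gort,gotz,grtz,jnor,jnoz,jnrz,jntu,jntz,jnuz,jorz,jtuz,noru] rk=17  ker:gorz,norz,ntuz,ortz
∂2c = 0
c vs im∂3: reduces to 0 ⇒ boundary

cycle:yes boundary:yes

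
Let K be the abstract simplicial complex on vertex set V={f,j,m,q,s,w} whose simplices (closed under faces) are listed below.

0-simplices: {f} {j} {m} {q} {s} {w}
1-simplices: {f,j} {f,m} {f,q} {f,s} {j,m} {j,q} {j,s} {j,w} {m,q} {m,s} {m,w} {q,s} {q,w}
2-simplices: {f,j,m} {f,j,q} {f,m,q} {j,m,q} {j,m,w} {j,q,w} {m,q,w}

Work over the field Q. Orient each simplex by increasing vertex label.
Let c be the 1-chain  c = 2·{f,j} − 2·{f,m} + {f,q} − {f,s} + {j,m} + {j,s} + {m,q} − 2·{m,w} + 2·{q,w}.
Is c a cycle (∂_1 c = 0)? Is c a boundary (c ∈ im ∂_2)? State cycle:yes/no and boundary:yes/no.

cycle:yes boundary:no

n_0=6 n_1=13 n_2=7  [Q]
∂1: piv[fj,fm,fq,fs,jw] rk=5  ker:jm,jq,js,mq,ms,mw,qs,qw
∂2: piv[fjm,fjq,fmq,jmw,jqw] rk=5  ker:jmq,mqw
∂1c = 0
c vs im∂2: residual ≠ 0 ⇒ not boundary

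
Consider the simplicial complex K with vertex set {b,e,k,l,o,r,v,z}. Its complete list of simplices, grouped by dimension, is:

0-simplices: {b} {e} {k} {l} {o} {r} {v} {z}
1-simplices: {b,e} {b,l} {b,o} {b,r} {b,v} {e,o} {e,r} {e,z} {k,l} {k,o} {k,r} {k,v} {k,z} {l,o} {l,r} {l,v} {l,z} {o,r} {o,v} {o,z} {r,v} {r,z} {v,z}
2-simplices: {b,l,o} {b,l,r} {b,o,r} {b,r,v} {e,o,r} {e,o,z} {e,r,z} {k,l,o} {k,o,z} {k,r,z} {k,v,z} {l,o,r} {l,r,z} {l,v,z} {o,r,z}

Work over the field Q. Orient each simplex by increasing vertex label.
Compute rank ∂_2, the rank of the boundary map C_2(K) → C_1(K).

rank∂_2=13

n_0=8 n_1=23 n_2=15  [Q]
∂1: piv[be,bl,bo,br,bv,ez,kl] rk=7  ker:eo,er,ko,kr,kv,kz,lo,lr,lv,lz,or,ov,oz,rv,rz,vz
∂2: piv[blo,blr,bor,brv,eor,eoz,erz,klo,koz,krz,kvz,lrz,lvz] rk=13  ker:lor,orz
rk∂_2=13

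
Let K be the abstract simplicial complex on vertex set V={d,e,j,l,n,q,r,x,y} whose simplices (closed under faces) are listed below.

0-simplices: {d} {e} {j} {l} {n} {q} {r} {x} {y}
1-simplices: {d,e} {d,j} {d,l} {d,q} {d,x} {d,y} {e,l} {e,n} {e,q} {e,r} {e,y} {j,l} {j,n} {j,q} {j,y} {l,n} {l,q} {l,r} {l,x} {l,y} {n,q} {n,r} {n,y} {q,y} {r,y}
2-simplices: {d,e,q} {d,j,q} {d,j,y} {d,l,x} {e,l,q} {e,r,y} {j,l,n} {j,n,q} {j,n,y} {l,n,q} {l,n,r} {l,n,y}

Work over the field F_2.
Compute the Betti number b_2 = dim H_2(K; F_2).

b_2=0

n_0=9 n_1=25 n_2=12  [Z2]
∂1: piv[de,dj,dl,dq,dx,dy,en,er] rk=8  ker:el,eq,ey,jl,jn,jq,jy,ln,lq,lr,lx,ly,nq,nr,ny,qy,ry
∂2: piv[deq,djq,djy,dlx,elq,ery,jln,jnq,jny,lnq,lnr,lny] rk=12
b_2=(12−12)−0=0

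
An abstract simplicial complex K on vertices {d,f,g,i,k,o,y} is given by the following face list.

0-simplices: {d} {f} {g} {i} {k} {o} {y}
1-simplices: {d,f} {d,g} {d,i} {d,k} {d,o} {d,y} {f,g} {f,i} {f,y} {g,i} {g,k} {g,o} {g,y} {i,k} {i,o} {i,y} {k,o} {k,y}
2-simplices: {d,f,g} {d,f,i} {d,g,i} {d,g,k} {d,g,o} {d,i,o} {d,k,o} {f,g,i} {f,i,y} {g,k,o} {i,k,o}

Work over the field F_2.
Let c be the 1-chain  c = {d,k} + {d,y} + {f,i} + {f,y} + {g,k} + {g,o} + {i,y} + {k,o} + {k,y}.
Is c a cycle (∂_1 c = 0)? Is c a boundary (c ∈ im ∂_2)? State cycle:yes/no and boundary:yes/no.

n_0=7 n_1=18 n_2=11  [Z2]
∂1: piv[df,dg,di,dk,do,dy] rk=6  ker:fg,fi,fy,gi,gk,go,gy,ik,io,iy,ko,ky
∂2: piv[dfg,dfi,dgi,dgk,dgo,dio,dko,fiy,iko] rk=9  ker:fgi,gko
∂1c = 0
c vs im∂2: residual ≠ 0 ⇒ not boundary

cycle:yes boundary:no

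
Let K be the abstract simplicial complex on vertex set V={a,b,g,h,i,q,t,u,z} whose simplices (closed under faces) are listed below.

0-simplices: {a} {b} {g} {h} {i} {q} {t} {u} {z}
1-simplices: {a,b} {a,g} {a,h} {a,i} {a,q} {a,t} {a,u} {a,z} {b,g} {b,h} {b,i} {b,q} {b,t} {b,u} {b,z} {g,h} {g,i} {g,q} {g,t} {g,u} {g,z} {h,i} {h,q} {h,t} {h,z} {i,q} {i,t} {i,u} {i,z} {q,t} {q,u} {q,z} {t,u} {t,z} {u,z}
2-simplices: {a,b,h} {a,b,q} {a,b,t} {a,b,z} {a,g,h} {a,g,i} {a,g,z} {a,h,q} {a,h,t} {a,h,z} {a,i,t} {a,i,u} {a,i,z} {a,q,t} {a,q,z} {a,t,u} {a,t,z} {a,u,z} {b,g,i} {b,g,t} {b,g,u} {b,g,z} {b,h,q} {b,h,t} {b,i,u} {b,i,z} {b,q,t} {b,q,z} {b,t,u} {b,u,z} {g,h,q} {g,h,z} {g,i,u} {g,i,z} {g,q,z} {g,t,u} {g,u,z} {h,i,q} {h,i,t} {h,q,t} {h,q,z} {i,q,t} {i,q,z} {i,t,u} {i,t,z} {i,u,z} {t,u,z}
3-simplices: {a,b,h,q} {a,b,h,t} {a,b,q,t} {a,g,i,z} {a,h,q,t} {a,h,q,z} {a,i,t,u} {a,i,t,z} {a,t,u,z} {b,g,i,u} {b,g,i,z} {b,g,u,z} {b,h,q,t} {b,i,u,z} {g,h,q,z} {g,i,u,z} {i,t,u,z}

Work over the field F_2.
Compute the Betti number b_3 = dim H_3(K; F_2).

n_0=9 n_1=35 n_2=47 n_3=17  [Z2]
∂1: piv[ab,ag,ah,ai,aq,at,au,az] rk=8  ker:bg,bh,bi,bq,bt,bu,bz,gh,gi,gq,gt,gu,gz,hi,hq,ht,hz,iq,it,iu,iz,qt,qu,qz,tu,tz,uz
∂2: piv[abh,abq,abt,abz,agh,agi,agz,ahq,aht,ahz,ait,aiu,aiz,aqt,aqz,atu,atz,auz,bgi,bgt,bgu,bgz,biu,ghq,hiq,hit] rk=26  ker:bhq,bht,biz,bqt,bqz,btu,buz,ghz,giu,giz,gqz,gtu,guz,hqt,hqz,iqt,iqz,itu,itz,iuz,tuz
∂3: piv[abhq,abht,abqt,agiz,ahqt,ahqz,aitu,aitz,atuz,bgiu,bgiz,bguz,biuz,ghqz,ituz] rk=15  ker:bhqt,giuz
b_3=(17−15)−0=2

b_3=2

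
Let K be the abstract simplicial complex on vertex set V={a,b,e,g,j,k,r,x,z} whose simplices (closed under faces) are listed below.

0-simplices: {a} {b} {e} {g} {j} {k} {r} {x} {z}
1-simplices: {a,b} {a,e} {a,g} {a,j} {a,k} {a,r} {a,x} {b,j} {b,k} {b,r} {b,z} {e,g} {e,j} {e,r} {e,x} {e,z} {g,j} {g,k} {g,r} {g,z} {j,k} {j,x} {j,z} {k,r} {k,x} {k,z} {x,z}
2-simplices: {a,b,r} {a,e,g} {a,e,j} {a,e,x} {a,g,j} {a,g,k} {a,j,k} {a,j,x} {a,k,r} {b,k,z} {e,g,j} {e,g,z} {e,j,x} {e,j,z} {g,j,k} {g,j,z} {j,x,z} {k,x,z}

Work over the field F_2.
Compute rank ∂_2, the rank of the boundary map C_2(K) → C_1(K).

rank∂_2=14

n_0=9 n_1=27 n_2=18  [Z2]
∂1: piv[ab,ae,ag,aj,ak,ar,ax,bz] rk=8  ker:bj,bk,br,eg,ej,er,ex,ez,gj,gk,gr,gz,jk,jx,jz,kr,kx,kz,xz
∂2: piv[abr,aeg,aej,aex,agj,agk,ajk,ajx,akr,bkz,egz,ejz,jxz,kxz] rk=14  ker:egj,ejx,gjk,gjz
rk∂_2=14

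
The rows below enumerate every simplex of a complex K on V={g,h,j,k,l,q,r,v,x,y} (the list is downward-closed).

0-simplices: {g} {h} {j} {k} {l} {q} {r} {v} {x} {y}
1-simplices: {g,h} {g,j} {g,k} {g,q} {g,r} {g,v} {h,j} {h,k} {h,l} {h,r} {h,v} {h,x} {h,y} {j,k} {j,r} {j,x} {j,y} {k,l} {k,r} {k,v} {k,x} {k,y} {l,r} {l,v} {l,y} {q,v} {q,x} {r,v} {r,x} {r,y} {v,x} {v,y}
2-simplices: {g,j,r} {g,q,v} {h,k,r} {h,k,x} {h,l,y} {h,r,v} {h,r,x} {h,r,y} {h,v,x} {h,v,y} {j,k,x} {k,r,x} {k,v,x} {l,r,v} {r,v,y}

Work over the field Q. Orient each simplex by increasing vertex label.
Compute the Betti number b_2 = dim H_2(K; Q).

n_0=10 n_1=32 n_2=15  [Q]
∂1: piv[gh,gj,gk,gq,gr,gv,hl,hx,hy] rk=9  ker:hj,hk,hr,hv,jk,jr,jx,jy,kl,kr,kv,kx,ky,lr,lv,ly,qv,qx,rv,rx,ry,vx,vy
∂2: piv[gjr,gqv,hkr,hkx,hly,hrv,hrx,hry,hvx,hvy,jkx,kvx,lrv] rk=13  ker:krx,rvy
b_2=(15−13)−0=2

b_2=2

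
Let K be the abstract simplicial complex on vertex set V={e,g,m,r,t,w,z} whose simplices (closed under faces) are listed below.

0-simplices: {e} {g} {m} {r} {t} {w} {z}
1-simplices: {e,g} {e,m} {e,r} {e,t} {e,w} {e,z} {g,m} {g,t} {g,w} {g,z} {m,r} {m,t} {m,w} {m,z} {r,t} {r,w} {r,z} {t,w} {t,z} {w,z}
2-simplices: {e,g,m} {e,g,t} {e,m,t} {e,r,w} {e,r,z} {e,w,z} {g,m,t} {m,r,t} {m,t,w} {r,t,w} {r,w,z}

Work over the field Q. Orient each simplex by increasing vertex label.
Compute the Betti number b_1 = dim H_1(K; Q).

n_0=7 n_1=20 n_2=11  [Q]
∂1: piv[eg,em,er,et,ew,ez] rk=6  ker:gm,gt,gw,gz,mr,mt,mw,mz,rt,rw,rz,tw,tz,wz
∂2: piv[egm,egt,emt,erw,erz,ewz,mrt,mtw,rtw] rk=9  ker:gmt,rwz
b_1=(20−6)−9=5

b_1=5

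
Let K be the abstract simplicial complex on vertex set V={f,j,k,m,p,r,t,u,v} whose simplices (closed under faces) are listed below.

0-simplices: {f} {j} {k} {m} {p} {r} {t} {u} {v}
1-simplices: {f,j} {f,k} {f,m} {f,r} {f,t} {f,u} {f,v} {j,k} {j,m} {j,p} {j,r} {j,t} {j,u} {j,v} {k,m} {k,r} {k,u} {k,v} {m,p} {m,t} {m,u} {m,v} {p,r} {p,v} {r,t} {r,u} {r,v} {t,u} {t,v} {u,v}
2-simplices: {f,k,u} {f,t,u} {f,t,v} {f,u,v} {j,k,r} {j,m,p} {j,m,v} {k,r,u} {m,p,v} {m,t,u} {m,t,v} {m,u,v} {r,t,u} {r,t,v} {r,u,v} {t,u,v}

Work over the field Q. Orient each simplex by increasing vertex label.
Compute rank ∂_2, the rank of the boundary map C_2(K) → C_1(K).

n_0=9 n_1=30 n_2=16  [Q]
∂1: piv[fj,fk,fm,fr,ft,fu,fv,jp] rk=8  ker:jk,jm,jr,jt,ju,jv,km,kr,ku,kv,mp,mt,mu,mv,pr,pv,rt,ru,rv,tu,tv,uv
∂2: piv[fku,ftu,ftv,fuv,jkr,jmp,jmv,kru,mpv,mtu,mtv,rtu,rtv] rk=13  ker:muv,ruv,tuv
rk∂_2=13

rank∂_2=13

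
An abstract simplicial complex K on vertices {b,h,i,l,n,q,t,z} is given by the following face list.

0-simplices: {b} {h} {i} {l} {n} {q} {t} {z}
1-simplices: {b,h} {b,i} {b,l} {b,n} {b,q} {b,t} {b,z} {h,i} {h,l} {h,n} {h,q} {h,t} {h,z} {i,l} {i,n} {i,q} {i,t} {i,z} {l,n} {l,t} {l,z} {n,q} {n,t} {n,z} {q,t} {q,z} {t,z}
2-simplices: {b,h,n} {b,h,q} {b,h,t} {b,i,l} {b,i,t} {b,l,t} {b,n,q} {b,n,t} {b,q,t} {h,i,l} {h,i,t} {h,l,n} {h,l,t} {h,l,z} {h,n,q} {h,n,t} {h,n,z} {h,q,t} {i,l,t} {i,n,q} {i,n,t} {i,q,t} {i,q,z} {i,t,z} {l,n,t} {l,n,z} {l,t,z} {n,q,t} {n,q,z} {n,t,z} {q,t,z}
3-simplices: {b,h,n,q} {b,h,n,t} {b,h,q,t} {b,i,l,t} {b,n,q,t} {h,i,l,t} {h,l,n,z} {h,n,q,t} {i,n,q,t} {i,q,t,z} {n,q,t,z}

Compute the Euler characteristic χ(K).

χ(K)=1

n_0=8 n_1=27 n_2=31 n_3=11
χ=+8−27+31−11=1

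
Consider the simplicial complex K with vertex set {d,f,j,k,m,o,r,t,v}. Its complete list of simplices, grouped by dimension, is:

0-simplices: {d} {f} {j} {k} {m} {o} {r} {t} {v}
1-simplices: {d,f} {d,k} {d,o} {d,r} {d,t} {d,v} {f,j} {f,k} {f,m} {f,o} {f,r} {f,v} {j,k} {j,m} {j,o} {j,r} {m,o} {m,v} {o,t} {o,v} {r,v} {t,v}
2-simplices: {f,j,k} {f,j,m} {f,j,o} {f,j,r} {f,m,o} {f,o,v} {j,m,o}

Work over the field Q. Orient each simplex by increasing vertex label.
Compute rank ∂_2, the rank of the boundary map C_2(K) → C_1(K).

rank∂_2=6

n_0=9 n_1=22 n_2=7  [Q]
∂1: piv[df,dk,do,dr,dt,dv,fj,fm] rk=8  ker:fk,fo,fr,fv,jk,jm,jo,jr,mo,mv,ot,ov,rv,tv
∂2: piv[fjk,fjm,fjo,fjr,fmo,fov] rk=6  ker:jmo
rk∂_2=6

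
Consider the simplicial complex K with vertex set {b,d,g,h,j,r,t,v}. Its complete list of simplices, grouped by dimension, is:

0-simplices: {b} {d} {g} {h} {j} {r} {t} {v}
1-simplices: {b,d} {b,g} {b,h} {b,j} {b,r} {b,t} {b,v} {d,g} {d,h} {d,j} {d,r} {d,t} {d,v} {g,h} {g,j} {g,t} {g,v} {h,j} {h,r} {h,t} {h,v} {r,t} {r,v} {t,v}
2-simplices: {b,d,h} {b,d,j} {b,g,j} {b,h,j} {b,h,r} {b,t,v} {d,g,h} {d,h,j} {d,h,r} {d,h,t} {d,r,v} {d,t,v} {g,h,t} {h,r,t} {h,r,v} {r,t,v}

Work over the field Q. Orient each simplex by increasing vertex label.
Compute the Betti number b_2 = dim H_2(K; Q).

b_2=2

n_0=8 n_1=24 n_2=16  [Q]
∂1: piv[bd,bg,bh,bj,br,bt,bv] rk=7  ker:dg,dh,dj,dr,dt,dv,gh,gj,gt,gv,hj,hr,ht,hv,rt,rv,tv
∂2: piv[bdh,bdj,bgj,bhj,bhr,btv,dgh,dhr,dht,drv,dtv,ght,hrt,hrv] rk=14  ker:dhj,rtv
b_2=(16−14)−0=2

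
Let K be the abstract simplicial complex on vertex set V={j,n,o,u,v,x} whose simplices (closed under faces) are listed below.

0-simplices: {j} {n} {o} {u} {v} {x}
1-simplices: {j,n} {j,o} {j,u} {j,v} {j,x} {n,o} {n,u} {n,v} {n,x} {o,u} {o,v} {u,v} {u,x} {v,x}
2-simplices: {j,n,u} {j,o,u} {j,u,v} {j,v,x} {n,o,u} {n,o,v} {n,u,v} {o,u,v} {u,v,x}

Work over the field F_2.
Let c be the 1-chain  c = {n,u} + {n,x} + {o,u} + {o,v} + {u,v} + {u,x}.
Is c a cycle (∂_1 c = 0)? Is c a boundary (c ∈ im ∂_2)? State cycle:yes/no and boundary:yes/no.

n_0=6 n_1=14 n_2=9  [Z2]
∂1: piv[jn,jo,ju,jv,jx] rk=5  ker:no,nu,nv,nx,ou,ov,uv,ux,vx
∂2: piv[jnu,jou,juv,jvx,nou,nov,nuv,uvx] rk=8  ker:ouv
∂1c = 0
c vs im∂2: residual ≠ 0 ⇒ not boundary

cycle:yes boundary:no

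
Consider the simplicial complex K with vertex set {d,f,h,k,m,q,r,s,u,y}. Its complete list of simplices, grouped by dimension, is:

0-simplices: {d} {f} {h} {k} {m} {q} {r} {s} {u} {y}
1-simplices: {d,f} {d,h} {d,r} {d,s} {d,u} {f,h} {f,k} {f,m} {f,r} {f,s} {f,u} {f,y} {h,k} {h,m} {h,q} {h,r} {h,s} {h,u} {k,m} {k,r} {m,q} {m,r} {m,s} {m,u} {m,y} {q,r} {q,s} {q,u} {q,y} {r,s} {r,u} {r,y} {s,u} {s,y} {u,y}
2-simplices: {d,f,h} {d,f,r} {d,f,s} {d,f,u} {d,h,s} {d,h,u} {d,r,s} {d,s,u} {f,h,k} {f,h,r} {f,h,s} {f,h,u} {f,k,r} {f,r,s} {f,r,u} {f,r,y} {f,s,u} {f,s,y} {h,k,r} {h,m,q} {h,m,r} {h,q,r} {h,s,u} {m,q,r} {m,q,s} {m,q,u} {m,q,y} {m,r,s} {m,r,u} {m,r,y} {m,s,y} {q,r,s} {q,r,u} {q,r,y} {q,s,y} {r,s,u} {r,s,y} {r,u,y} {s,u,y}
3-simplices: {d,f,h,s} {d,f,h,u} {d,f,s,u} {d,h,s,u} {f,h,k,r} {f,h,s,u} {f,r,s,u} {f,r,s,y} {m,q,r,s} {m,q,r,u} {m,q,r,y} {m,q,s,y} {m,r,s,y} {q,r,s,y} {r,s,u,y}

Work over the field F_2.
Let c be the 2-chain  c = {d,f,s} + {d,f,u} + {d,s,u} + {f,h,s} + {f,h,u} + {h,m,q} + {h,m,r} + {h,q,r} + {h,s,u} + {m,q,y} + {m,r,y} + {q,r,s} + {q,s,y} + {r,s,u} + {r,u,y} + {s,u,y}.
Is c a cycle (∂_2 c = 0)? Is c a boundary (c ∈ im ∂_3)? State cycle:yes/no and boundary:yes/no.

cycle:yes boundary:no

n_0=10 n_1=35 n_2=39 n_3=15  [Z2]
∂1: piv[df,dh,dr,ds,du,fk,fm,fy,hq] rk=9  ker:fh,fr,fs,fu,hk,hm,hr,hs,hu,km,kr,mq,mr,ms,mu,my,qr,qs,qu,qy,rs,ru,ry,su,sy,uy
∂2: piv[dfh,dfr,dfs,dfu,dhs,dhu,drs,dsu,fhk,fhr,fkr,fru,fry,fsy,hmq,hmr,hqr,mqs,mqu,mqy,mrs,mru,mry,ruy] rk=24  ker:fhs,fhu,frs,fsu,hkr,hsu,mqr,msy,qrs,qru,qry,qsy,rsu,rsy,suy
∂3: piv[dfhs,dfhu,dfsu,dhsu,fhkr,frsu,frsy,mqrs,mqru,mqry,mqsy,mrsy,rsuy] rk=13  ker:fhsu,qrsy
∂2c = 0
c vs im∂3: residual ≠ 0 ⇒ not boundary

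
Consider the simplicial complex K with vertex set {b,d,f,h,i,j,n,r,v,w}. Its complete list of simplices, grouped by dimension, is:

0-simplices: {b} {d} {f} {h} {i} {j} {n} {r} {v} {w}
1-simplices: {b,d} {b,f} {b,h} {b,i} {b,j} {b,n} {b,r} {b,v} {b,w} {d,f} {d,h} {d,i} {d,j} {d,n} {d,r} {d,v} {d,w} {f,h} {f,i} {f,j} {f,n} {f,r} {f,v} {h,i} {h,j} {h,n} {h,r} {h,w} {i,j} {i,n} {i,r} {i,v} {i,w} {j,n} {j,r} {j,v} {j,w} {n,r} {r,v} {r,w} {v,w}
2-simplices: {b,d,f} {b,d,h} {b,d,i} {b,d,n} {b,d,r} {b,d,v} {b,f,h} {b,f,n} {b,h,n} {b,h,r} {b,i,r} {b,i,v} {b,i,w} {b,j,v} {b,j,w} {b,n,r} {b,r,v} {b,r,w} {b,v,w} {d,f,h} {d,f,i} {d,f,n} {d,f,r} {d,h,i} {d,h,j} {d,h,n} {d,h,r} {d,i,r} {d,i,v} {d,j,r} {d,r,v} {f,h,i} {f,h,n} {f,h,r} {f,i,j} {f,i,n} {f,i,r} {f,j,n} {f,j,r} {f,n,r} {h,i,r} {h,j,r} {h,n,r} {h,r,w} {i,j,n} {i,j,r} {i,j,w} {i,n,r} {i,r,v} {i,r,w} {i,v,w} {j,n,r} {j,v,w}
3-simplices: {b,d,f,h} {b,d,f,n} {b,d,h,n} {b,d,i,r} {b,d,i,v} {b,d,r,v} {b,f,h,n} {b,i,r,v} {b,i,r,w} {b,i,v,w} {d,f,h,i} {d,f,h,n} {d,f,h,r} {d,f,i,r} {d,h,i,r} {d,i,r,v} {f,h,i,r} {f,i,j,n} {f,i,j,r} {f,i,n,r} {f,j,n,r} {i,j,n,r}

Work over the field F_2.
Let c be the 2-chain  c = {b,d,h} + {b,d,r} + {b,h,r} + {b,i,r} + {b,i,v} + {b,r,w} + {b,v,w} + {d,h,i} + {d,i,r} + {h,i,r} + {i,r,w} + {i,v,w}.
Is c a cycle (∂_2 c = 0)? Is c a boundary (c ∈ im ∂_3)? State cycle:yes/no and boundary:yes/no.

n_0=10 n_1=41 n_2=53 n_3=22  [Z2]
∂1: piv[bd,bf,bh,bi,bj,bn,br,bv,bw] rk=9  ker:df,dh,di,dj,dn,dr,dv,dw,fh,fi,fj,fn,fr,fv,hi,hj,hn,hr,hw,ij,in,ir,iv,iw,jn,jr,jv,jw,nr,rv,rw,vw
∂2: piv[bdf,bdh,bdi,bdn,bdr,bdv,bfh,bfn,bhn,bhr,bir,biv,biw,bjv,bjw,bnr,brv,brw,bvw,dfi,dfr,dhi,dhj,djr,fij,fin,fjn,fjr,hrw,ijw] rk=30  ker:dfh,dfn,dhn,dhr,dir,div,drv,fhi,fhn,fhr,fir,fnr,hir,hjr,hnr,ijn,ijr,inr,irv,irw,ivw,jnr,jvw
∂3: piv[bdfh,bdfn,bdhn,bdir,bdiv,bdrv,bfhn,birv,birw,bivw,dfhi,dfhr,dfir,dhir,fijn,fijr,finr,fjnr] rk=18  ker:dfhn,dirv,fhir,ijnr
∂2c = 0
c vs im∂3: residual ≠ 0 ⇒ not boundary

cycle:yes boundary:no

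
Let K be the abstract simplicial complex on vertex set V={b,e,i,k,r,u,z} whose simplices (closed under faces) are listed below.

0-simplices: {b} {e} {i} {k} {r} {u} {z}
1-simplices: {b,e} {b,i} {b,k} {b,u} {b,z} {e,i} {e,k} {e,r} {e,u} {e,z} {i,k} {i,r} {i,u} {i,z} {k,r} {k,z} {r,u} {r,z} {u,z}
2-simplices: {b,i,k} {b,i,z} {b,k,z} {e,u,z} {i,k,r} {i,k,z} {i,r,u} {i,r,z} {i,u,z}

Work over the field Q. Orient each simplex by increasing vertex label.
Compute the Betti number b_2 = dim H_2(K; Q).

b_2=1

n_0=7 n_1=19 n_2=9  [Q]
∂1: piv[be,bi,bk,bu,bz,er] rk=6  ker:ei,ek,eu,ez,ik,ir,iu,iz,kr,kz,ru,rz,uz
∂2: piv[bik,biz,bkz,euz,ikr,iru,irz,iuz] rk=8  ker:ikz
b_2=(9−8)−0=1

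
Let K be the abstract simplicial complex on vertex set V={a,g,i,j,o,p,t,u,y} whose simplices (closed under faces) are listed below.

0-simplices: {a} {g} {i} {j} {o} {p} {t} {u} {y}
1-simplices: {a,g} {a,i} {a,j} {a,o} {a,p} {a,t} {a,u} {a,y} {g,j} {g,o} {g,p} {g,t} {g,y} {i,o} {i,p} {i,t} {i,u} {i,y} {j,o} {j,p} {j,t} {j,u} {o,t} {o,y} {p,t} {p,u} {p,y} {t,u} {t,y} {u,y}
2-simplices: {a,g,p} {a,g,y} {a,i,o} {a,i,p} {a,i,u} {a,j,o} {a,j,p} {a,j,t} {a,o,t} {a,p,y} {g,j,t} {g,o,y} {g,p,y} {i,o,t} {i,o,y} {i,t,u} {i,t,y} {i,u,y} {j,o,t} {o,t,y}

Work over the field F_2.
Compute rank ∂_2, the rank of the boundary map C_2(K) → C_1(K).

n_0=9 n_1=30 n_2=20  [Z2]
∂1: piv[ag,ai,aj,ao,ap,at,au,ay] rk=8  ker:gj,go,gp,gt,gy,io,ip,it,iu,iy,jo,jp,jt,ju,ot,oy,pt,pu,py,tu,ty,uy
∂2: piv[agp,agy,aio,aip,aiu,ajo,ajp,ajt,aot,apy,gjt,goy,iot,ioy,itu,ity,iuy] rk=17  ker:gpy,jot,oty
rk∂_2=17

rank∂_2=17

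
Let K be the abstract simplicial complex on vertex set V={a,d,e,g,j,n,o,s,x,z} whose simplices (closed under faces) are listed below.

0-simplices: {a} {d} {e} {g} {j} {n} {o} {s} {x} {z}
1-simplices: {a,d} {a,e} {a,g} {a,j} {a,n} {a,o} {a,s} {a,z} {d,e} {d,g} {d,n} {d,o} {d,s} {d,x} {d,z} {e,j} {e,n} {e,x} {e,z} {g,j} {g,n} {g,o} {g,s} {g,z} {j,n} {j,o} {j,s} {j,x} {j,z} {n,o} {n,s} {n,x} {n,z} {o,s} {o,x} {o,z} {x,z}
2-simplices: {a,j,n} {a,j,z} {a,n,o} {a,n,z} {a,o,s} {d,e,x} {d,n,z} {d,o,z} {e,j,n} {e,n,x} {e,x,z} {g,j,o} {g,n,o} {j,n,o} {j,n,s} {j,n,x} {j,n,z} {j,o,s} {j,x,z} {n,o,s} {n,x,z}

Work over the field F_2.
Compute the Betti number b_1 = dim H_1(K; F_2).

b_1=10

n_0=10 n_1=37 n_2=21  [Z2]
∂1: piv[ad,ae,ag,aj,an,ao,as,az,dx] rk=9  ker:de,dg,dn,do,ds,dz,ej,en,ex,ez,gj,gn,go,gs,gz,jn,jo,js,jx,jz,no,ns,nx,nz,os,ox,oz,xz
∂2: piv[ajn,ajz,ano,anz,aos,dex,dnz,doz,ejn,enx,exz,gjo,gno,jno,jns,jnx,jos,jxz] rk=18  ker:jnz,nos,nxz
b_1=(37−9)−18=10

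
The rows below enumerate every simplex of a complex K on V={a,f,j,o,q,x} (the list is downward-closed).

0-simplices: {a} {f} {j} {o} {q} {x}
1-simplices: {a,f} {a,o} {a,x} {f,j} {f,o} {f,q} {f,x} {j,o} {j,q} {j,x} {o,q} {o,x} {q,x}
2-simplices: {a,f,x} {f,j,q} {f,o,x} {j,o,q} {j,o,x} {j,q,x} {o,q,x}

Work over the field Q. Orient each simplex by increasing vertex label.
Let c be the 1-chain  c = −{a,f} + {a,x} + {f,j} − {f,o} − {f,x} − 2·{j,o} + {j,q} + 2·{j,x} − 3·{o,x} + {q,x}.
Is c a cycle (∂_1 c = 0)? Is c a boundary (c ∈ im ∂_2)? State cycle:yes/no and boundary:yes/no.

n_0=6 n_1=13 n_2=7  [Q]
∂1: piv[af,ao,ax,fj,fq] rk=5  ker:fo,fx,jo,jq,jx,oq,ox,qx
∂2: piv[afx,fjq,fox,joq,jox,jqx] rk=6  ker:oqx
∂1c = 0
c vs im∂2: residual ≠ 0 ⇒ not boundary

cycle:yes boundary:no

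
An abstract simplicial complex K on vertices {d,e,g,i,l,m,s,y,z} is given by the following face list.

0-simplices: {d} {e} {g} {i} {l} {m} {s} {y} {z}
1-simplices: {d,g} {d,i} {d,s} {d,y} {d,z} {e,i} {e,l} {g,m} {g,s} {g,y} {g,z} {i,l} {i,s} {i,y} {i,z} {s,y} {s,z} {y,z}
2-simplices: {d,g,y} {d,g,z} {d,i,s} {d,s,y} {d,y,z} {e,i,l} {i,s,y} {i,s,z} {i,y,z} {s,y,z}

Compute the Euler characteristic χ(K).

n_0=9 n_1=18 n_2=10
χ=+9−18+10=1

χ(K)=1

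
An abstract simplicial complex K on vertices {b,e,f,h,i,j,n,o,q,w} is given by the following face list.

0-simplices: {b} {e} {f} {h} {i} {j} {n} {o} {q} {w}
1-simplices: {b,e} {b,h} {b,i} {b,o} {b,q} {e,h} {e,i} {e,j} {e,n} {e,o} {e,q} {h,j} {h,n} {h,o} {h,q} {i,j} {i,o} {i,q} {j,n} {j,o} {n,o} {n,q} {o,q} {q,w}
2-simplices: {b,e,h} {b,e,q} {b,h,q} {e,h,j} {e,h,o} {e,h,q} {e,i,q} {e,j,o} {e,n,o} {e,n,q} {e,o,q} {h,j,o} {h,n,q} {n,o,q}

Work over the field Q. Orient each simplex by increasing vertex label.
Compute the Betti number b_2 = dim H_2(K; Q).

n_0=10 n_1=24 n_2=14  [Q]
∂1: piv[be,bh,bi,bo,bq,ej,en,qw] rk=8  ker:eh,ei,eo,eq,hj,hn,ho,hq,ij,io,iq,jn,jo,no,nq,oq
∂2: piv[beh,beq,bhq,ehj,eho,eiq,ejo,eno,enq,eoq,hnq] rk=11  ker:ehq,hjo,noq
b_2=(14−11)−0=3

b_2=3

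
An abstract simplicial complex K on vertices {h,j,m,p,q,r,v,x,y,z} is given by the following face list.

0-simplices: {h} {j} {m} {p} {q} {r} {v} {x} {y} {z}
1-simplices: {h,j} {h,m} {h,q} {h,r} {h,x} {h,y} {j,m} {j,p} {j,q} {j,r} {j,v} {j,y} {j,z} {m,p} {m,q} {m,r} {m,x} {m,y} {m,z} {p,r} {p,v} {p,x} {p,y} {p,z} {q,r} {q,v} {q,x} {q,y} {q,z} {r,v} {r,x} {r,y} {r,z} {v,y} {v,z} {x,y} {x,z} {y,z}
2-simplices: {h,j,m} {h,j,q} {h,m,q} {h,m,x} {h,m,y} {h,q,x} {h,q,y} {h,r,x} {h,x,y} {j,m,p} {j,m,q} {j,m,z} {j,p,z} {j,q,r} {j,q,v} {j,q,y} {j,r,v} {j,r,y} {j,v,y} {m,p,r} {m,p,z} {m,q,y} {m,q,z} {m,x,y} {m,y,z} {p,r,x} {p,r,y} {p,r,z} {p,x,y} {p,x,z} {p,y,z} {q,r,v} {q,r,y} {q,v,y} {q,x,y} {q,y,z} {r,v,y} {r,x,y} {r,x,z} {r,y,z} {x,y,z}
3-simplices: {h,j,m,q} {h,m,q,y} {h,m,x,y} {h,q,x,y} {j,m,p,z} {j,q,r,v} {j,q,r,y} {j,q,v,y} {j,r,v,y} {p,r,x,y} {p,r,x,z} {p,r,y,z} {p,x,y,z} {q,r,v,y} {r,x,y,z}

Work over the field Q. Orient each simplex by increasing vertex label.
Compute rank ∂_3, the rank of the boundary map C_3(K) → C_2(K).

n_0=10 n_1=38 n_2=41 n_3=15  [Q]
∂1: piv[hj,hm,hq,hr,hx,hy,jp,jv,jz] rk=9  ker:jm,jq,jr,jy,mp,mq,mr,mx,my,mz,pr,pv,px,py,pz,qr,qv,qx,qy,qz,rv,rx,ry,rz,vy,vz,xy,xz,yz
∂2: piv[hjm,hjq,hmq,hmx,hmy,hqx,hqy,hrx,hxy,jmp,jmz,jpz,jqr,jqv,jqy,jrv,jry,jvy,mpr,mqz,myz,prx,pry,prz,pxy,pxz,pyz] rk=27  ker:jmq,mpz,mqy,mxy,qrv,qry,qvy,qxy,qyz,rvy,rxy,rxz,ryz,xyz
∂3: piv[hjmq,hmqy,hmxy,hqxy,jmpz,jqrv,jqry,jqvy,jrvy,prxy,prxz,pryz,pxyz] rk=13  ker:qrvy,rxyz
rk∂_3=13

rank∂_3=13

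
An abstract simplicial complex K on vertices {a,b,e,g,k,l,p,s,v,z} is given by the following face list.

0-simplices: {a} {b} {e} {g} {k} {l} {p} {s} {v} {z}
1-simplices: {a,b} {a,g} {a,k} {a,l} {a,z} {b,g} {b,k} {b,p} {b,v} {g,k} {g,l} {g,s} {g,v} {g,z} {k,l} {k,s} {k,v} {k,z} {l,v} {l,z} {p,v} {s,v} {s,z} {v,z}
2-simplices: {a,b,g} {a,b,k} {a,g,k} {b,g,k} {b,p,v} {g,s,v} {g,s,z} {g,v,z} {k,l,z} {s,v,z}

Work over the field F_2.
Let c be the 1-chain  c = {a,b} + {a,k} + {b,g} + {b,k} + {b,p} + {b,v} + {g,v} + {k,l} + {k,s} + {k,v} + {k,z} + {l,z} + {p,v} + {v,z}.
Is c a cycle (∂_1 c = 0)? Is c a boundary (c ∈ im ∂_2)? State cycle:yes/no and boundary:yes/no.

n_0=10 n_1=24 n_2=10  [Z2]
∂1: piv[ab,ag,ak,al,az,bp,bv,gs] rk=8  ker:bg,bk,gk,gl,gv,gz,kl,ks,kv,kz,lv,lz,pv,sv,sz,vz
∂2: piv[abg,abk,agk,bpv,gsv,gsz,gvz,klz] rk=8  ker:bgk,svz
∂1c = {b} + {s} + {v} + {z}

cycle:no boundary:no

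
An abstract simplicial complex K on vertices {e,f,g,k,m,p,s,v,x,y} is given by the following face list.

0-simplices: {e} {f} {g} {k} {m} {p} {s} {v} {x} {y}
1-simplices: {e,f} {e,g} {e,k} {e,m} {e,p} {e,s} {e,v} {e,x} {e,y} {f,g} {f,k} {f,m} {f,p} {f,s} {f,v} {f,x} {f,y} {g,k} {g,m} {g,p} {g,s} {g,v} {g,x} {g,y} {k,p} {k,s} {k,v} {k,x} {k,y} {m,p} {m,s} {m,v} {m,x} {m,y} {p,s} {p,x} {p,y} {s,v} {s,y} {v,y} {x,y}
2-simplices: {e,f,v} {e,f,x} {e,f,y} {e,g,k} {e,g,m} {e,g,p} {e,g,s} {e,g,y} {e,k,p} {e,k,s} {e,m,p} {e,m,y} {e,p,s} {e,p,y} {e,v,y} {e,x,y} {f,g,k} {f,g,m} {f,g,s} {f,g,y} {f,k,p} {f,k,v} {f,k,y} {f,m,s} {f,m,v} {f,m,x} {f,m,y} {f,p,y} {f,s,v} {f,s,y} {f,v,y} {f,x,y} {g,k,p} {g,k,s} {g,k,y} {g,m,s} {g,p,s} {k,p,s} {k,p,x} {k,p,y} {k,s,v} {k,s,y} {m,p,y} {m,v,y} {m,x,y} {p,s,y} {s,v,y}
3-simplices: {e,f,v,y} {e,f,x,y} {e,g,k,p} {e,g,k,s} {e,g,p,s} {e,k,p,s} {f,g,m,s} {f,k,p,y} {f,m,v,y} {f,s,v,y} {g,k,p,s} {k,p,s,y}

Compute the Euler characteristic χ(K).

n_0=10 n_1=41 n_2=47 n_3=12
χ=+10−41+47−12=4

χ(K)=4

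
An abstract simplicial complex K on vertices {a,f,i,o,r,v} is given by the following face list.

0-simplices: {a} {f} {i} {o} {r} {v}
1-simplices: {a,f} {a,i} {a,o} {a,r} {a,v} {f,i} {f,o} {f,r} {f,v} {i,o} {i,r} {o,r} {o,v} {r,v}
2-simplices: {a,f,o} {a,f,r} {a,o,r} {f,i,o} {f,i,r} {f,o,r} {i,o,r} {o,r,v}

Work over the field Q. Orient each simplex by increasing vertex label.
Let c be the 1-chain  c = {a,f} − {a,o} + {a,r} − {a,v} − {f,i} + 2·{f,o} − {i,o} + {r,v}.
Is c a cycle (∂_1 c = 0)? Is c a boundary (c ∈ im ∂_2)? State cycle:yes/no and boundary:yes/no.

cycle:yes boundary:no

n_0=6 n_1=14 n_2=8  [Q]
∂1: piv[af,ai,ao,ar,av] rk=5  ker:fi,fo,fr,fv,io,ir,or,ov,rv
∂2: piv[afo,afr,aor,fio,fir,orv] rk=6  ker:for,ior
∂1c = 0
c vs im∂2: residual ≠ 0 ⇒ not boundary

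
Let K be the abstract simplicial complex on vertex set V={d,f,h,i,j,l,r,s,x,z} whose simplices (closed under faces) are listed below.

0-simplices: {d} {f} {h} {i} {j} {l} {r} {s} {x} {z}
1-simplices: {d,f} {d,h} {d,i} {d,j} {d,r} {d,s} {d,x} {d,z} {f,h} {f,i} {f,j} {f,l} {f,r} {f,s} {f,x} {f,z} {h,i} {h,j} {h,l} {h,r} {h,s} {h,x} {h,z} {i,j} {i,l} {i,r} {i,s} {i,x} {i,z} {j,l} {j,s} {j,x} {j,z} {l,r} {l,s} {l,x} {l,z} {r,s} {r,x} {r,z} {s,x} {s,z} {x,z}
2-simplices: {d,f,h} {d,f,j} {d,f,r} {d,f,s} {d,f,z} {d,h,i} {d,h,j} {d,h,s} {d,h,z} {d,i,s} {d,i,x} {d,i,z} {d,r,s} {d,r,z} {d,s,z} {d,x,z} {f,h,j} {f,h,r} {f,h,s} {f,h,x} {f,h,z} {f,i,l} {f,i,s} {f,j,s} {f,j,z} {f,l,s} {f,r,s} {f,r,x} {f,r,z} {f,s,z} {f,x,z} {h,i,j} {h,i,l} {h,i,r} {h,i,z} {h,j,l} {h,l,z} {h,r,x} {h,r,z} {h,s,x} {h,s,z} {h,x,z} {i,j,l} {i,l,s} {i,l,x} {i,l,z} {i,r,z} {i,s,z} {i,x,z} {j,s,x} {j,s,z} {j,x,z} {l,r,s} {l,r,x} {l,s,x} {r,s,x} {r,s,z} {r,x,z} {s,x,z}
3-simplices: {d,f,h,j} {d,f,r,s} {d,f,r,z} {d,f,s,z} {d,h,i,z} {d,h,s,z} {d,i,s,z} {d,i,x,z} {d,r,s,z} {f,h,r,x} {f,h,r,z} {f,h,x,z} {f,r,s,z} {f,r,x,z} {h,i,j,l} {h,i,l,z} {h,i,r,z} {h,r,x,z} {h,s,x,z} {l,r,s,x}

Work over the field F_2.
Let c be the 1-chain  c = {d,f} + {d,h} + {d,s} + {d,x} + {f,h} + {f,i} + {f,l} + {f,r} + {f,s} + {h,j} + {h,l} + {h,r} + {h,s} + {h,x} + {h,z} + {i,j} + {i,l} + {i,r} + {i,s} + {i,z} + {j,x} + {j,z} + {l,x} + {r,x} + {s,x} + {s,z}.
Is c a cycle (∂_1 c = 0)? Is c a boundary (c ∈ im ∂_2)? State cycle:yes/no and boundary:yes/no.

cycle:yes boundary:yes

n_0=10 n_1=43 n_2=59 n_3=20  [Z2]
∂1: piv[df,dh,di,dj,dr,ds,dx,dz,fl] rk=9  ker:fh,fi,fj,fr,fs,fx,fz,hi,hj,hl,hr,hs,hx,hz,ij,il,ir,is,ix,iz,jl,js,jx,jz,lr,ls,lx,lz,rs,rx,rz,sx,sz,xz
∂2: piv[dfh,dfj,dfr,dfs,dfz,dhi,dhj,dhs,dhz,dis,dix,diz,drs,drz,dsz,dxz,fhr,fhx,fil,fis,fjs,fjz,fls,frx,fxz,hij,hil,hir,hjl,hlz,hsx,ilx,jsx,lrs] rk=34  ker:fhj,fhs,fhz,frs,frz,fsz,hiz,hrx,hrz,hsz,hxz,ijl,ils,ilz,irz,isz,ixz,jsz,jxz,lrx,lsx,rsx,rsz,rxz,sxz
∂3: piv[dfhj,dfrs,dfrz,dfsz,dhiz,dhsz,disz,dixz,drsz,fhrx,fhrz,fhxz,frxz,hijl,hilz,hirz,hsxz,lrsx] rk=18  ker:frsz,hrxz
∂1c = 0
c vs im∂2: reduces to 0 ⇒ boundary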